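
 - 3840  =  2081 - 5921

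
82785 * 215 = 17798775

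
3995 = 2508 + 1487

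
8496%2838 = 2820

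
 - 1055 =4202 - 5257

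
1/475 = 1/475 =0.00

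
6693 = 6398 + 295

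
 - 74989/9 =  - 74989/9 = - 8332.11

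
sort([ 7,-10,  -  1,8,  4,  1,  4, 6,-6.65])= [ - 10,-6.65, - 1 , 1,4,4, 6,7, 8] 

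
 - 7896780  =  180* ( - 43871)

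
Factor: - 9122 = -2^1 * 4561^1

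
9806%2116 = 1342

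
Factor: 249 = 3^1*83^1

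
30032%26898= 3134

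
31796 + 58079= 89875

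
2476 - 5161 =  - 2685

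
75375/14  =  75375/14 = 5383.93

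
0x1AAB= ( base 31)737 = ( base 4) 1222223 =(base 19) IH6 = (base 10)6827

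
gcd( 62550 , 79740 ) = 90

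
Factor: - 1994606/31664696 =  - 2^( - 2)*7^( - 1)*23^1 *131^1* 331^1*565441^ ( -1) = - 997303/15832348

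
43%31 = 12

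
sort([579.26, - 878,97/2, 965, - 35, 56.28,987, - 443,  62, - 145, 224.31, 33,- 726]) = [ - 878, -726, - 443, - 145, - 35, 33, 97/2, 56.28,  62, 224.31,579.26 , 965, 987]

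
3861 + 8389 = 12250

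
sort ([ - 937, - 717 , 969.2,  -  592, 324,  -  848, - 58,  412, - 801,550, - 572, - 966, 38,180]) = [ -966, - 937, - 848, - 801, - 717, - 592, - 572, - 58  ,  38, 180, 324, 412,550,  969.2]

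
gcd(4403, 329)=7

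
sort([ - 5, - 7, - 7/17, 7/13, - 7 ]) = [-7 , -7 , - 5, - 7/17, 7/13]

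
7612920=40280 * 189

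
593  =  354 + 239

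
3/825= 1/275 = 0.00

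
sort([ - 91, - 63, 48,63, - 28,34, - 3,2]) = [ - 91,  -  63,- 28, - 3 , 2,34, 48 , 63 ]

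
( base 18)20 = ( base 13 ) 2a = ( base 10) 36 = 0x24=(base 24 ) 1C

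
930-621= 309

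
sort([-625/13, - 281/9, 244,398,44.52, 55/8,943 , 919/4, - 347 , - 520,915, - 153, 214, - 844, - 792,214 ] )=[ -844, - 792, - 520, - 347, - 153,-625/13, - 281/9, 55/8,44.52,  214, 214,919/4, 244,398,915,943]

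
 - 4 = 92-96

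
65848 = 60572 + 5276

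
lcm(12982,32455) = 64910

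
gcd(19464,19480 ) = 8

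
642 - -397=1039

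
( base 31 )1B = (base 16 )2A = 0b101010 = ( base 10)42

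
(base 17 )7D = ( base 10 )132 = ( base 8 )204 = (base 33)40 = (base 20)6c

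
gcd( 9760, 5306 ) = 2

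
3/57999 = 1/19333 = 0.00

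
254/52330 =127/26165 =0.00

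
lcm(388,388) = 388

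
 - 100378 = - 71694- 28684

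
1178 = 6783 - 5605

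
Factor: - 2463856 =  - 2^4*153991^1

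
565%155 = 100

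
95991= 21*4571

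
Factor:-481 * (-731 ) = 13^1*17^1 * 37^1*43^1 = 351611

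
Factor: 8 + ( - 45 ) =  - 37 = - 37^1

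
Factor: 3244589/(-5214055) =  - 5^( - 1 ) * 7^( - 1) * 11^ ( - 1)*29^( - 1) * 467^(-1 )*3244589^1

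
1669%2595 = 1669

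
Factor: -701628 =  - 2^2 * 3^1*59^1*991^1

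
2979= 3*993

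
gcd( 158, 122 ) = 2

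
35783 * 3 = 107349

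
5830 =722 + 5108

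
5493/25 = 5493/25 = 219.72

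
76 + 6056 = 6132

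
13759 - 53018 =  - 39259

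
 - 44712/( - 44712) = 1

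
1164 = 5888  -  4724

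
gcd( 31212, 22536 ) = 36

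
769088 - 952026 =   -  182938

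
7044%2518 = 2008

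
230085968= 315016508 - 84930540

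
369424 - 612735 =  - 243311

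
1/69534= 1/69534 =0.00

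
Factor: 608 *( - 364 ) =-2^7*7^1*13^1*19^1 = -  221312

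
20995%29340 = 20995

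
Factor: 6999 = 3^1*2333^1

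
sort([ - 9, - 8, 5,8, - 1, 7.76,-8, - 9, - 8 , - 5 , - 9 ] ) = [ - 9, - 9, - 9, - 8, - 8, - 8, - 5, - 1,5,  7.76,8 ] 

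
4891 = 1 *4891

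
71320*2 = 142640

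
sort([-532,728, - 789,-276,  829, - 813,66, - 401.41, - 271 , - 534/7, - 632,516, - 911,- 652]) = [ - 911 ,  -  813, - 789, - 652, - 632, - 532, - 401.41, - 276, - 271, - 534/7,66,  516,  728,829]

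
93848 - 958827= -864979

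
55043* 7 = 385301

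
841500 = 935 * 900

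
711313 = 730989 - 19676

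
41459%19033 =3393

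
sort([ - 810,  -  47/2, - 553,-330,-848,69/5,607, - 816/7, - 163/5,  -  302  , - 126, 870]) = [-848,-810, - 553,-330, - 302, - 126, - 816/7, -163/5, - 47/2,69/5, 607,870 ]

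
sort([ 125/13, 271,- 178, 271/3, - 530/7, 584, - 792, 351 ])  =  [ - 792, - 178, - 530/7,125/13,271/3, 271, 351, 584]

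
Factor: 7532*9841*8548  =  2^4*7^1*13^1*269^1*757^1*2137^1 = 633598377776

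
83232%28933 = 25366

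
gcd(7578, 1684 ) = 842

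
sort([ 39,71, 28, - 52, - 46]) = [ - 52, -46,28, 39,71] 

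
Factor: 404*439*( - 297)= - 52674732 = - 2^2*3^3*11^1*101^1*439^1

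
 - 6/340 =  - 1+ 167/170 = - 0.02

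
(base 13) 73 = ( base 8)136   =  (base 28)3A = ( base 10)94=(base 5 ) 334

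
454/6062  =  227/3031  =  0.07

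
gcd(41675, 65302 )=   1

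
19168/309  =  19168/309= 62.03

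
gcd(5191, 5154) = 1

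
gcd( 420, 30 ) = 30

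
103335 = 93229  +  10106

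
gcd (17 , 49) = 1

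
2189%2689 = 2189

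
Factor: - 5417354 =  - 2^1*677^1*4001^1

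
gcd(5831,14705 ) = 17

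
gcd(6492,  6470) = 2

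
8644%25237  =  8644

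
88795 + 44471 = 133266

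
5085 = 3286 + 1799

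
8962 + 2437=11399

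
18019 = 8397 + 9622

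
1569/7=224 + 1/7=224.14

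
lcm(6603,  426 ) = 13206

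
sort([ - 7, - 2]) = [-7, - 2 ] 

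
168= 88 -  - 80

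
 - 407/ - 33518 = 407/33518 =0.01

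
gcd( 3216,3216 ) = 3216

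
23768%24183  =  23768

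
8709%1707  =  174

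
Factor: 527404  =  2^2*79^1*1669^1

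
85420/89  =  959 + 69/89 = 959.78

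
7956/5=7956/5=1591.20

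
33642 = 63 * 534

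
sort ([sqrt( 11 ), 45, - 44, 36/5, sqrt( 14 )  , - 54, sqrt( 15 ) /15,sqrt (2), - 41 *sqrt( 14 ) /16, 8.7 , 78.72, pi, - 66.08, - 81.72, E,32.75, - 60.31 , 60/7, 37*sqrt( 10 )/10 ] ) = [ - 81.72, - 66.08, - 60.31,-54,  -  44, - 41*sqrt( 14 )/16 , sqrt( 15) /15, sqrt(2 ),E, pi, sqrt(11 ) , sqrt( 14 ) , 36/5 , 60/7, 8.7,37*sqrt(10 ) /10, 32.75 , 45, 78.72]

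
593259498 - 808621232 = - 215361734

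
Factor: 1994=2^1*997^1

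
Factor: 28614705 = 3^1*5^1*7^1*31^1 * 59^1 * 149^1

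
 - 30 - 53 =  - 83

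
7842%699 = 153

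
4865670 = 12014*405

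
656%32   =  16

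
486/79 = 486/79 =6.15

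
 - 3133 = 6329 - 9462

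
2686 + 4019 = 6705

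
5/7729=5/7729 = 0.00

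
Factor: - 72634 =-2^1 * 23^1*1579^1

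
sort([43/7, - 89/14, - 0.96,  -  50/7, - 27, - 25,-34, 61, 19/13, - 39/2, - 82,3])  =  [ - 82, - 34, - 27, - 25, - 39/2, - 50/7,  -  89/14, - 0.96, 19/13, 3,43/7 , 61]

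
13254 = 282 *47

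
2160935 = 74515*29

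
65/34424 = 5/2648 = 0.00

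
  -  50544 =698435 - 748979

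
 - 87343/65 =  - 1344 + 17/65 = - 1343.74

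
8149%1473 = 784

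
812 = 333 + 479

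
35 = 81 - 46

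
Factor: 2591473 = 241^1 *10753^1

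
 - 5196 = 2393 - 7589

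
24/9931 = 24/9931= 0.00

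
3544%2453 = 1091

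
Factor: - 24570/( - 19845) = 2^1 * 3^( -1)*7^( - 1)*13^1 = 26/21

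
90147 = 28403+61744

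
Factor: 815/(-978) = -5/6 = - 2^ ( - 1)*3^( - 1 )*5^1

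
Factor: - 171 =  - 3^2 * 19^1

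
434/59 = 434/59 = 7.36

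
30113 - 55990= - 25877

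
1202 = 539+663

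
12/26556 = 1/2213 = 0.00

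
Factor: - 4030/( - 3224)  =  5/4 = 2^( - 2) * 5^1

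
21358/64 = 333 + 23/32 =333.72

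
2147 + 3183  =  5330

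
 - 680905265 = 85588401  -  766493666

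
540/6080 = 27/304 =0.09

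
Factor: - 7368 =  -2^3*3^1*307^1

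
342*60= 20520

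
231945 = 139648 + 92297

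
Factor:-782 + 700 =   -  2^1*41^1 = - 82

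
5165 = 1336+3829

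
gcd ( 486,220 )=2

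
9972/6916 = 2493/1729 =1.44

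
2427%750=177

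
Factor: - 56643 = -3^1*79^1*239^1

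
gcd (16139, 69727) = 1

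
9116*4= 36464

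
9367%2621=1504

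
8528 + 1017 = 9545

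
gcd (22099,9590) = 7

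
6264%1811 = 831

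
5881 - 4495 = 1386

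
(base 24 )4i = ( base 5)424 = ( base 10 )114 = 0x72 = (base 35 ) 39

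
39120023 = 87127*449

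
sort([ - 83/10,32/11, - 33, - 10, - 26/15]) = [ - 33, - 10,  -  83/10, - 26/15, 32/11]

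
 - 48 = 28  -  76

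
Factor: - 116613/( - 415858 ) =189/674 = 2^( - 1)*3^3*7^1*337^ ( - 1)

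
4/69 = 4/69 =0.06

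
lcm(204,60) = 1020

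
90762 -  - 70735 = 161497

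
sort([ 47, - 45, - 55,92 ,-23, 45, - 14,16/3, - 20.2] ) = [  -  55 , - 45, - 23, - 20.2, - 14,16/3,45, 47, 92]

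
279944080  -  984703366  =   - 704759286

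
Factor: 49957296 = 2^4 * 3^1*1040777^1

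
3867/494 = 3867/494 = 7.83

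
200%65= 5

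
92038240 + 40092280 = 132130520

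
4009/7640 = 4009/7640 = 0.52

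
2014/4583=2014/4583 =0.44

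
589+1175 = 1764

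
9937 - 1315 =8622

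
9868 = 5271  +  4597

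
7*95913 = 671391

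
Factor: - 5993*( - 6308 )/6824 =9450961/1706 = 2^( - 1)*13^1*19^1*83^1*461^1*853^( - 1 )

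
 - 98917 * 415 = -41050555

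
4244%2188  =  2056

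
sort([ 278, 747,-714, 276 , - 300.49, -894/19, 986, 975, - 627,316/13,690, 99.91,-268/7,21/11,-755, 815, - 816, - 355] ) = [-816,-755, - 714, - 627, - 355, - 300.49, - 894/19, - 268/7, 21/11, 316/13, 99.91,276, 278,  690 , 747, 815, 975,  986]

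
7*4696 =32872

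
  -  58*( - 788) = 45704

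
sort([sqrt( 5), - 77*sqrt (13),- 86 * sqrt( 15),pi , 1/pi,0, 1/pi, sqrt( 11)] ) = [ - 86*sqrt(15), - 77*sqrt ( 13),  0, 1/pi  ,  1/pi,  sqrt( 5 ), pi, sqrt ( 11) ]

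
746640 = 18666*40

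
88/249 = 88/249 = 0.35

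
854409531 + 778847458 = 1633256989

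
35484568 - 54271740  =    -  18787172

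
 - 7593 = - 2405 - 5188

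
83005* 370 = 30711850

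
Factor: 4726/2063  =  2^1 * 17^1*139^1*  2063^( - 1 ) 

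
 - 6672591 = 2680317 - 9352908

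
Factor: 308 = 2^2*7^1*11^1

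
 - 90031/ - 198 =90031/198  =  454.70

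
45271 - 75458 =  - 30187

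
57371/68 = 57371/68 = 843.69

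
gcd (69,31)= 1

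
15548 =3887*4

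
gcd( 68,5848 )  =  68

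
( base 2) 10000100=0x84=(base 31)48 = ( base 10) 132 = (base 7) 246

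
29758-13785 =15973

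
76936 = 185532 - 108596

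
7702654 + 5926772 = 13629426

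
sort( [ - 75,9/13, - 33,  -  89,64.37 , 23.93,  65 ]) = [ - 89, - 75, - 33,9/13,23.93,64.37,65]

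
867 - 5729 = -4862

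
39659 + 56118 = 95777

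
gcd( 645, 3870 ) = 645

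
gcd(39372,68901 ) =9843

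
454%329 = 125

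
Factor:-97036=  - 2^2*17^1* 1427^1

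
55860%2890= 950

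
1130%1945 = 1130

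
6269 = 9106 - 2837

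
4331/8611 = 4331/8611 = 0.50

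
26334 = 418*63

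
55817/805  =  69 + 272/805 = 69.34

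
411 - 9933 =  - 9522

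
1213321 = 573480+639841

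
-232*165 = - 38280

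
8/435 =8/435 = 0.02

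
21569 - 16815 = 4754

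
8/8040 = 1/1005=0.00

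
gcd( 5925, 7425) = 75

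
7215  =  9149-1934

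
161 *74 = 11914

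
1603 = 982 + 621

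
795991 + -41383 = 754608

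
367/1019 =367/1019 =0.36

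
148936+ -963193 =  - 814257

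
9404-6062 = 3342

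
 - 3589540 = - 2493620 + -1095920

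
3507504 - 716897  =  2790607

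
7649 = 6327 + 1322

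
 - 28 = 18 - 46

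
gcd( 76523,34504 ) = 1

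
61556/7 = 8793 + 5/7 = 8793.71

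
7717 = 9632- 1915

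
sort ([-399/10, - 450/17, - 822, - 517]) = [-822,-517,-399/10, - 450/17 ]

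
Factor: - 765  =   -3^2 * 5^1*17^1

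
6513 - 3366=3147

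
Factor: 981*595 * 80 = 2^4*3^2*5^2 *7^1*17^1*109^1=46695600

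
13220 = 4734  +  8486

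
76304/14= 38152/7 = 5450.29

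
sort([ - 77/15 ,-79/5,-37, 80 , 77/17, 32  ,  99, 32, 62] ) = [ -37,-79/5,-77/15, 77/17, 32,32,62, 80, 99] 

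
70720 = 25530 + 45190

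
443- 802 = -359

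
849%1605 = 849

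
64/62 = 1 + 1/31 = 1.03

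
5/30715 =1/6143 = 0.00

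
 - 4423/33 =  - 4423/33 = - 134.03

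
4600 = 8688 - 4088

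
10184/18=5092/9 =565.78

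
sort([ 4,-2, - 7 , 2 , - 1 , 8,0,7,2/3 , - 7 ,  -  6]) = [-7,-7,  -  6, -2, - 1,0, 2/3 , 2, 4, 7 , 8]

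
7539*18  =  135702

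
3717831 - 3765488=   -  47657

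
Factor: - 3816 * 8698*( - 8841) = 293446652688 = 2^4*3^3*7^1*53^1 * 421^1 * 4349^1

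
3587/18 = 199  +  5/18 = 199.28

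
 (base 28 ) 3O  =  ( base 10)108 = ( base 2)1101100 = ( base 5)413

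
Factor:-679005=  - 3^2*5^1*79^1*191^1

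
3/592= 3/592 = 0.01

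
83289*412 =34315068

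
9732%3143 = 303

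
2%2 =0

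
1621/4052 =1621/4052 = 0.40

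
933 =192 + 741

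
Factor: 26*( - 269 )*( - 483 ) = 3378102 =2^1*3^1*7^1*13^1*23^1*269^1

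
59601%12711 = 8757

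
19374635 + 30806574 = 50181209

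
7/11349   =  7/11349  =  0.00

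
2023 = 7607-5584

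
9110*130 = 1184300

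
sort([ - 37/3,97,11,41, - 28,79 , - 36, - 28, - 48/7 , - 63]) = [-63, - 36,  -  28, - 28, - 37/3, - 48/7,  11,  41,79,97 ] 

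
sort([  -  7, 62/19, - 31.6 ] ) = [- 31.6, - 7, 62/19 ]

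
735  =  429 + 306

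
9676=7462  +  2214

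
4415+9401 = 13816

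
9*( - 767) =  - 6903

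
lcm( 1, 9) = 9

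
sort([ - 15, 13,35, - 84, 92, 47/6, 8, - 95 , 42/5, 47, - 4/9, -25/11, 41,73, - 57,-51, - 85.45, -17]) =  [ - 95, - 85.45, - 84, - 57 ,-51, - 17, - 15, - 25/11, - 4/9, 47/6,8, 42/5,13, 35,41,47, 73,  92] 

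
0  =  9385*0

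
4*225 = 900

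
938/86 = 10  +  39/43 =10.91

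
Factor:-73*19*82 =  - 113734 = - 2^1*19^1*41^1*73^1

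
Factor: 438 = 2^1 * 3^1*73^1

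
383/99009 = 383/99009 = 0.00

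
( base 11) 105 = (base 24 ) 56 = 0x7E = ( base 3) 11200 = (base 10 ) 126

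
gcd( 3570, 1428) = 714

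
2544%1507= 1037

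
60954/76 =30477/38 = 802.03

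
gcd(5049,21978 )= 297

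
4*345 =1380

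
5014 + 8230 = 13244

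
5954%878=686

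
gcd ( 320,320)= 320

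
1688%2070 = 1688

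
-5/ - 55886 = 5/55886 = 0.00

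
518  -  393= 125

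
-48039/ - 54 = 16013/18 = 889.61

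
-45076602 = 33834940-78911542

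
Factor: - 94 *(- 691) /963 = 64954/963 = 2^1*3^( - 2) * 47^1 *107^(-1 )*691^1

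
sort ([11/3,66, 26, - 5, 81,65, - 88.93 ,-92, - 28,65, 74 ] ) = [ - 92,-88.93,-28, - 5,11/3 , 26 , 65,65, 66,74, 81]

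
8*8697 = 69576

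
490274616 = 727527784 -237253168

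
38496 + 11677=50173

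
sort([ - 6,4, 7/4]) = [ - 6,7/4, 4] 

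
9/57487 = 9/57487 = 0.00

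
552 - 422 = 130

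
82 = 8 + 74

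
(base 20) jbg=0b1111010011100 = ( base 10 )7836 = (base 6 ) 100140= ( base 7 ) 31563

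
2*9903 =19806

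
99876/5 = 99876/5 = 19975.20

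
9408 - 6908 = 2500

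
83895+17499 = 101394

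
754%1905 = 754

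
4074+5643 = 9717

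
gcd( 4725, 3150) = 1575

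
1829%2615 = 1829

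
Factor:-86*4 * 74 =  - 2^4* 37^1*43^1 = - 25456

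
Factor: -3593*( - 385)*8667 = 3^4*5^1*7^1*11^1*107^1*3593^1 = 11989104435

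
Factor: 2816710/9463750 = 5^ (-3) * 13^1*47^1*67^( - 1 )*113^ ( - 1 )*461^1 = 281671/946375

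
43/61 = 43/61 = 0.70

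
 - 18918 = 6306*(  -  3)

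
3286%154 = 52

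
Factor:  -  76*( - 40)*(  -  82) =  - 2^6 * 5^1*19^1*41^1 = -249280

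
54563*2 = 109126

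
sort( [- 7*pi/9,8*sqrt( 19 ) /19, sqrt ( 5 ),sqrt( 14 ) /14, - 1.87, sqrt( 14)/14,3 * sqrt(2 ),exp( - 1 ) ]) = [ - 7 * pi/9 , - 1.87,  sqrt( 14) /14, sqrt( 14 ) /14,exp( - 1),8 * sqrt(19)/19,sqrt( 5 ),3*sqrt ( 2 )]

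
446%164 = 118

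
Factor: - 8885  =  -5^1*1777^1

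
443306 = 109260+334046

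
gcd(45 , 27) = 9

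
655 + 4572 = 5227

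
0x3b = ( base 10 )59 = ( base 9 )65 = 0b111011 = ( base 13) 47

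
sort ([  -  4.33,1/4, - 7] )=[ -7,-4.33, 1/4] 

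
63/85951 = 63/85951 = 0.00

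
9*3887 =34983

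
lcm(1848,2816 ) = 59136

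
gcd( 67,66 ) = 1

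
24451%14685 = 9766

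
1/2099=1/2099=0.00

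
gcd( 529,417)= 1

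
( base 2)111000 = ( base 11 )51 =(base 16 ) 38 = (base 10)56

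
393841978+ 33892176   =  427734154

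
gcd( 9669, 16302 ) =33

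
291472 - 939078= - 647606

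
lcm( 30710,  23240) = 859880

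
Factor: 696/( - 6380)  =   - 2^1*3^1*5^(-1)*11^(-1)= - 6/55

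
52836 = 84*629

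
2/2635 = 2/2635  =  0.00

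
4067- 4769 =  - 702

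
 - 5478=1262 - 6740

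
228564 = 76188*3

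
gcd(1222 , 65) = 13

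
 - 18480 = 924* (-20)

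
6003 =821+5182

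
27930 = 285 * 98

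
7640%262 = 42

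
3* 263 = 789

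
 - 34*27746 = -943364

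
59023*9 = 531207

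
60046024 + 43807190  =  103853214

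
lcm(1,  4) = 4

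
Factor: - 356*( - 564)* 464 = 2^8 * 3^1*29^1*47^1*89^1 = 93163776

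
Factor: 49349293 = 7^1*7049899^1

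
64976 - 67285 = - 2309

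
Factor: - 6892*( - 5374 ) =2^3 * 1723^1*2687^1 = 37037608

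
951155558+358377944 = 1309533502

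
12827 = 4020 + 8807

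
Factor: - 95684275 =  - 5^2*389^1*9839^1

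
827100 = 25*33084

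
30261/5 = 6052 + 1/5 = 6052.20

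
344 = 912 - 568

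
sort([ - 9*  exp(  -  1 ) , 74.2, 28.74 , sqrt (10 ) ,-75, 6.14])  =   [ -75 , - 9  *exp( - 1),sqrt(10),6.14, 28.74, 74.2 ]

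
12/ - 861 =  - 1 + 283/287 = - 0.01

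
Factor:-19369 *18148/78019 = -351508612/78019 = - 2^2* 7^1* 13^1 * 61^( - 1) * 349^1*1279^( - 1)*2767^1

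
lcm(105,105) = 105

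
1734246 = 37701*46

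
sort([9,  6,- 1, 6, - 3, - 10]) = [ - 10 , - 3, - 1,6,  6,9 ]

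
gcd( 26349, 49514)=1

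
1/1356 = 1/1356 =0.00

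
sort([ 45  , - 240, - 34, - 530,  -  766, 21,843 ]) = [ - 766, - 530,  -  240 , - 34,21,45,843 ] 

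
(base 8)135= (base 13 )72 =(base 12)79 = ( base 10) 93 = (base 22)45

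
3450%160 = 90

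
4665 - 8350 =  - 3685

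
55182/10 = 27591/5= 5518.20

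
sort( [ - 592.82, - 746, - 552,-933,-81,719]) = [-933, - 746,-592.82 , - 552,-81 , 719]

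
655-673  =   - 18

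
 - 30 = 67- 97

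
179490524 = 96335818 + 83154706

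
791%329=133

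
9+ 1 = 10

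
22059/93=7353/31  =  237.19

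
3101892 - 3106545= - 4653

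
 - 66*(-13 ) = 858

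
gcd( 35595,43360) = 5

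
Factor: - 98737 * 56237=-5552672669 = -56237^1 * 98737^1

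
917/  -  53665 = - 917/53665= - 0.02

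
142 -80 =62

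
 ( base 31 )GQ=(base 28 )ii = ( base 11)435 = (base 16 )20A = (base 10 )522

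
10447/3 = 10447/3 = 3482.33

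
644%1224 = 644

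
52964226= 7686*6891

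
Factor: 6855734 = 2^1*269^1*12743^1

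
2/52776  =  1/26388 = 0.00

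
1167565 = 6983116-5815551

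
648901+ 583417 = 1232318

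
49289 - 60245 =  - 10956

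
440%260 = 180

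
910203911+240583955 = 1150787866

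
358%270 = 88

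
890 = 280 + 610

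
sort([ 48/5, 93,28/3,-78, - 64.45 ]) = [-78, - 64.45,28/3,48/5,  93 ] 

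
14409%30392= 14409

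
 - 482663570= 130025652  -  612689222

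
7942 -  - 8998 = 16940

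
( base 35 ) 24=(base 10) 74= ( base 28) 2I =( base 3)2202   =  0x4a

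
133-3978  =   - 3845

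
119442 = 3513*34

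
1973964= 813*2428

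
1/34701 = 1/34701 = 0.00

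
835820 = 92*9085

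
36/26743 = 36/26743 = 0.00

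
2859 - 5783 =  -2924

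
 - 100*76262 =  - 7626200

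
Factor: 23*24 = 2^3*3^1 * 23^1=552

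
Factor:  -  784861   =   - 7^1*11^1*10193^1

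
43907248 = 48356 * 908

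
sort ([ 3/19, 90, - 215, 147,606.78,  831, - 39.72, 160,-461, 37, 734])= [ - 461, - 215, - 39.72,3/19  ,  37, 90 , 147,160, 606.78  ,  734 , 831 ] 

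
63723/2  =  63723/2  =  31861.50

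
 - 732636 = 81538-814174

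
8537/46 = 185 +27/46 =185.59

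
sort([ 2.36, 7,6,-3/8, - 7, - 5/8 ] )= [ - 7, - 5/8, - 3/8, 2.36, 6,  7] 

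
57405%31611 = 25794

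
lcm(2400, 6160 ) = 184800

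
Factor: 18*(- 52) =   -  936  =  -2^3*3^2*13^1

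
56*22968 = 1286208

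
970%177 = 85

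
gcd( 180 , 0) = 180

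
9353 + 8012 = 17365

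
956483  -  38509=917974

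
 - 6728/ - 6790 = 3364/3395 = 0.99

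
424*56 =23744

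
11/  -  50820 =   -  1 + 4619/4620 =- 0.00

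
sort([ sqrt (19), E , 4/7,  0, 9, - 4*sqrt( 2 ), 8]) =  [ - 4*sqrt( 2 ), 0,4/7, E, sqrt(19),8 , 9]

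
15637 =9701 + 5936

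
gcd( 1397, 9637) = 1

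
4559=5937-1378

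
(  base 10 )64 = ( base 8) 100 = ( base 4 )1000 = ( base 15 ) 44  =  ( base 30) 24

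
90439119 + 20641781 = 111080900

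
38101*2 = 76202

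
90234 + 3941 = 94175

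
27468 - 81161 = -53693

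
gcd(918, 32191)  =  1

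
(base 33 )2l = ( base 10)87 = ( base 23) 3i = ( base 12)73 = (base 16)57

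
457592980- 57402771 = 400190209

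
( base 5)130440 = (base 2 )1010000000000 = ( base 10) 5120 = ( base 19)e39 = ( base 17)10c3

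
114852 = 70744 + 44108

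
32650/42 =777 + 8/21 = 777.38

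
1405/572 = 2 + 261/572=2.46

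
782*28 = 21896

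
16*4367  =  69872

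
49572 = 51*972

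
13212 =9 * 1468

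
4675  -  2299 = 2376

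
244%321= 244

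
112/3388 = 4/121 = 0.03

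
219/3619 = 219/3619  =  0.06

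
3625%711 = 70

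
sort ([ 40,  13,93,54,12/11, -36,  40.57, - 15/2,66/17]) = [ - 36, - 15/2,12/11,66/17,13,40,  40.57,54,93]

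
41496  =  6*6916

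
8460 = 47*180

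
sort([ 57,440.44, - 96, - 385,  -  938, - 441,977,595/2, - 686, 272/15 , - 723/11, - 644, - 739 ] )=[-938, - 739, - 686,-644,- 441, - 385 , - 96,-723/11,272/15, 57, 595/2, 440.44, 977 ] 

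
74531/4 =74531/4 = 18632.75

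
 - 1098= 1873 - 2971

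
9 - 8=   1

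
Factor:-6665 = -5^1*31^1*43^1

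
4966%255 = 121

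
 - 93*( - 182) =16926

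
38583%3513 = 3453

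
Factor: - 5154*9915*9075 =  - 463749833250 = - 2^1*3^3* 5^3*11^2*661^1*859^1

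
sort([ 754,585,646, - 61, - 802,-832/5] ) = [- 802, - 832/5,- 61,585,646,754]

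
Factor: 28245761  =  19^1*41^1*101^1*359^1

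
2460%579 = 144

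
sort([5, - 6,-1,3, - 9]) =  [-9, - 6, - 1,3,5 ]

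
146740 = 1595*92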